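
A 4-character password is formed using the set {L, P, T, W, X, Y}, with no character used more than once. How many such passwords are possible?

360

This is a permutation of 4 out of 6: P(6,4) = 6!/2!.
That product is 6 × 5 × 4 × 3 = 360.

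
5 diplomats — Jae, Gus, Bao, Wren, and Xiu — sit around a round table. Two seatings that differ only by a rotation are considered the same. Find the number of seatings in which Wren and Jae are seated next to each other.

Treat {Wren, Jae} as one unit (2 internal orders) and seat the resulting 4 units around the table: (3)! circular arrangements.
So 2 × (3)! = 2 × 6 = 12.

12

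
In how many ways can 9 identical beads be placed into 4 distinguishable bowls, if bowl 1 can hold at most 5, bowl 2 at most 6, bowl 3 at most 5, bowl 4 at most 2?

88

Ignoring the caps, the number of non-negative solutions to x_1+…+x_4 = 9 is C(12,3) = 220.
Subtract solutions that violate a single cap (substitute x_i' = x_i − (cap_i+1)): x_1 ≥ 6 gives C(6,3) = 20; x_2 ≥ 7 gives C(5,3) = 10; x_3 ≥ 6 gives C(6,3) = 20; x_4 ≥ 3 gives C(9,3) = 84. Together 134.
Add back pairs where two caps are both exceeded: 0 + 0 + 1 + 0 + 0 + 1 = 2.
By inclusion–exclusion the count is 220 − 134 + 2 = 88.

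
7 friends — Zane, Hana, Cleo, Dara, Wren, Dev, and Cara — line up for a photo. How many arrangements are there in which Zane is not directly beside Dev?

There are 7! = 5040 arrangements in all. If Zane and Dev are adjacent, merging them into one block gives 2·(6)! = 1440 arrangements.
So 5040 − 1440 = 3600 arrangements keep them apart.

3600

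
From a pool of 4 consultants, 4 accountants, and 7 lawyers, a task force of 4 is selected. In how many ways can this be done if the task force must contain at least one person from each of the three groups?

Unrestricted: C(15,4) = 1365 ways to pick any 4 of the 15.
Subtract selections that omit an entire group: no consultants → C(11,4) = 330; no accountants → C(11,4) = 330; no lawyers → C(8,4) = 70.
Add back selections omitting two groups (i.e. drawn from a single group): C(4,4) + C(4,4) + C(7,4) = 37.
By inclusion–exclusion: 1365 − 730 + 37 = 672.

672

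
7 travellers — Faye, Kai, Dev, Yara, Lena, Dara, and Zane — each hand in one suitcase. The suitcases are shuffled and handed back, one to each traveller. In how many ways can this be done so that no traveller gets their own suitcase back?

Let Aᵢ be the assignments in which traveller i gets their own suitcase. We want the size of the complement of A₁∪…∪A_7.
By inclusion–exclusion this is Σ_{j=0}^{7} (−1)^j C(7,j)·(7−j)!.
Computing: 5040 − 5040 + 2520 − 840 + 210 − 42 + 7 − 1 = 1854.

1854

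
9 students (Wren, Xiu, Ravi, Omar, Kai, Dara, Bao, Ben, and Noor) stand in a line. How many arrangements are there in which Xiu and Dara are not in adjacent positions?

282240

There are 9! = 362880 arrangements in all. If Xiu and Dara are adjacent, merging them into one block gives 2·(8)! = 80640 arrangements.
Complementary counting: 362880 − 80640 = 282240.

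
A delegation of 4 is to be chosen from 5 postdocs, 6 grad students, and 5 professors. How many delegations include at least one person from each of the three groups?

Total 4-person selections from all 16: C(16,4) = 1820.
Subtract selections that omit an entire group: no postdocs → C(11,4) = 330; no grad students → C(10,4) = 210; no professors → C(11,4) = 330.
Add back selections omitting two groups (i.e. drawn from a single group): C(5,4) + C(6,4) + C(5,4) = 25.
By inclusion–exclusion: 1820 − 870 + 25 = 975.

975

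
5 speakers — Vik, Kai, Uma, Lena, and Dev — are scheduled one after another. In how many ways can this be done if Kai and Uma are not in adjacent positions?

Of the 5! = 120 arrangements, those with Kai and Uma adjacent number 2 × 4! = 48 (treat the pair as a block with 2 internal orders).
So 120 − 48 = 72 arrangements keep them apart.

72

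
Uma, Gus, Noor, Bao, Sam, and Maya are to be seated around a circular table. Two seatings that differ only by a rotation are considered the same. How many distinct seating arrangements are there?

Around a circle, 6 distinct people have 6!/6 = (5)! = 120 rotationally distinct seatings.

120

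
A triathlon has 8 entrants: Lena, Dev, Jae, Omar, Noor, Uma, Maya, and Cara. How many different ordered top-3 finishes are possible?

There are 8 choices for 1st place, 7 for 2nd, and 6 for 3rd.
That gives 8 × 7 × 6 = 336.

336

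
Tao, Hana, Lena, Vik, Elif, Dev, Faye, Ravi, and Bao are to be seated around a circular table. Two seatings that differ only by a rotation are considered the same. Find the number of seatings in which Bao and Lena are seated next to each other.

Treat {Bao, Lena} as one unit (2 internal orders) and seat the resulting 8 units around the table: (7)! circular arrangements.
So 2 × (7)! = 2 × 5040 = 10080.

10080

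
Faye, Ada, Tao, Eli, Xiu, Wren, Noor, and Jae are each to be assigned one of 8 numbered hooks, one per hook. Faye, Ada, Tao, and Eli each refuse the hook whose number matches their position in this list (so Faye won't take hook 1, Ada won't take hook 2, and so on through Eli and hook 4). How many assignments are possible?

Let Aᵢ (for 1 ≤ i ≤ 4) be the placements that put person i in their forbidden hook. Any j of these fix j positions, leaving (8−j)! ways to fill the rest, and there are C(4,j) ways to pick which j.
By inclusion–exclusion, the number of valid placements is Σ_{j=0}^{4} (−1)^j C(4,j)·(8−j)!.
Computing: 40320 − 20160 + 4320 − 480 + 24 = 24024.

24024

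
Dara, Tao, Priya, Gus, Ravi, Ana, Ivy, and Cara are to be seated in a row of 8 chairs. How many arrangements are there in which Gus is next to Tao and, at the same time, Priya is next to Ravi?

Treat {Gus,Tao} as one block (2 orders) and {Priya,Ravi} as another (2 orders).
That leaves 6 units to arrange: 2 × 2 × 6! = 4 × 720 = 2880.

2880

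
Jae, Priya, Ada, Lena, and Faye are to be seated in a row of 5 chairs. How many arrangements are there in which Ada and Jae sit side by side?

48

Glue Ada and Jae into one block (2 internal orders), leaving 4 units to arrange in a row.
That gives 2 × 4! = 2 × 24 = 48.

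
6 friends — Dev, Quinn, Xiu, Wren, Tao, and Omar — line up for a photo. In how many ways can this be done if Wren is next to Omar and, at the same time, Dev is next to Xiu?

Treat {Wren,Omar} as one block (2 orders) and {Dev,Xiu} as another (2 orders).
That leaves 4 units to arrange: 2 × 2 × 4! = 4 × 24 = 96.

96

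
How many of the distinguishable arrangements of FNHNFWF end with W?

With the last slot taken by W, it remains to arrange the other 6 letters (FNHNFF).
Those 6 letters have F appearing 3 times and N appearing twice, giving (6)!/(3!·2!) = 60.

60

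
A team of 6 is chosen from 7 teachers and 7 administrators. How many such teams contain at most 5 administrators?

Split by how many administrators are chosen (0 through 5).
Sum: C(7,0)·C(7,6) + C(7,1)·C(7,5) + C(7,2)·C(7,4) + C(7,3)·C(7,3) + C(7,4)·C(7,2) + C(7,5)·C(7,1) = 7 + 147 + 735 + 1225 + 735 + 147 = 2996.

2996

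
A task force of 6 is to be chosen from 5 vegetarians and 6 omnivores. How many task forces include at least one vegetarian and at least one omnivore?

461

Total 6-person selections from all 11: C(11,6) = 462.
Subtract selections that omit an entire group: no vegetarians → C(6,6) = 1; no omnivores → C(5,6) = 0.
Both groups omitted at once is impossible, so 462 − 1 = 461.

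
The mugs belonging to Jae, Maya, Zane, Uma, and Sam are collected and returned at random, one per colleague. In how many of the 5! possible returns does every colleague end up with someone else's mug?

44

Count assignments avoiding every fixed point. For any j of the 5 colleagues fixed to their own mug, the other 5−j can be arranged in (5−j)! ways.
By inclusion–exclusion this is Σ_{j=0}^{5} (−1)^j C(5,j)·(5−j)!.
Computing: 120 − 120 + 60 − 20 + 5 − 1 = 44.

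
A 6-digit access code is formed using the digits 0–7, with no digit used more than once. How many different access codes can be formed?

With no repetition, fill the 6 digits in order: 8 choices, then 7, down to 3.
8 × 7 × 6 × 5 × 4 × 3 = 20160.

20160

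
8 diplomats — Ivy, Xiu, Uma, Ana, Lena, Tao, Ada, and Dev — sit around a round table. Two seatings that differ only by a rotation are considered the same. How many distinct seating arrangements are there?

5040

Seat Ivy anywhere (absorbing the rotational symmetry), then permute the other 7: (7)! = 5040.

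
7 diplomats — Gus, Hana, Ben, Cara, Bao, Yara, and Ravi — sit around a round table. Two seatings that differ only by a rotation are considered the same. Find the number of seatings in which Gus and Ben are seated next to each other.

Treat {Gus, Ben} as one unit (2 internal orders) and seat the resulting 6 units around the table: (5)! circular arrangements.
So 2 × (5)! = 2 × 120 = 240.

240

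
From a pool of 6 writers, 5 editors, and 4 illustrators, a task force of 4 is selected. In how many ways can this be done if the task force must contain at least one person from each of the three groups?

720

With no constraint there are C(15,4) = 1365 possible selections.
Subtract selections that omit an entire group: no writers → C(9,4) = 126; no editors → C(10,4) = 210; no illustrators → C(11,4) = 330.
Add back selections omitting two groups (i.e. drawn from a single group): C(6,4) + C(5,4) + C(4,4) = 21.
By inclusion–exclusion: 1365 − 666 + 21 = 720.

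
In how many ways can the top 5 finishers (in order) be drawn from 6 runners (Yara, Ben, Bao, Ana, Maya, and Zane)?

720

There are 6 choices for 1st place, 5 for 2nd, and so on down to 2 for position 5.
That gives 6 × 5 × 4 × 3 × 2 = 720.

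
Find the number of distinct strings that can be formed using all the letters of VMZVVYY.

Letter multiplicities in VMZVVYY: M×1, V×3, Y×2, Z×1.
Dividing 7! = 5040 by 3!·2! = 12 for the repeated letters gives 420.

420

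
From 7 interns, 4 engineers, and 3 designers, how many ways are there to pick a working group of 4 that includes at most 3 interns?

Split by how many interns are chosen (0 through 3).
Sum: C(7,0)·C(7,4) + C(7,1)·C(7,3) + C(7,2)·C(7,2) + C(7,3)·C(7,1) = 35 + 245 + 441 + 245 = 966.

966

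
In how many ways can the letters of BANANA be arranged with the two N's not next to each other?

40

There are 6!/(3!·2!) = 60 arrangements of BANANA in total.
If the two N's are adjacent, glue them into one block, leaving 5 items to arrange: (5)!/(3!) = 20 ways.
Hence 60 − 20 = 40.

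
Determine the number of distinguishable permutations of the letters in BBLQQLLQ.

560

Letter multiplicities in BBLQQLLQ: B×2, L×3, Q×3.
The number of distinct arrangements is 8!/(3!·3!·2!) = 40320/72 = 560.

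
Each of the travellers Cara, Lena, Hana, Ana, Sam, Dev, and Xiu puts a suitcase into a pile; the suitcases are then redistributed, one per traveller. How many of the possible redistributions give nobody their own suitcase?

This is the derangement count D_7: permutations of 7 items with no fixed point.
By inclusion–exclusion this is Σ_{j=0}^{7} (−1)^j C(7,j)·(7−j)!.
Computing: 5040 − 5040 + 2520 − 840 + 210 − 42 + 7 − 1 = 1854.

1854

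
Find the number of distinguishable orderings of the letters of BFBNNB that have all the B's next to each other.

12

Treat the 3 copies of B as a single block. The multiset to arrange is then {BBB, F, N, N}, 4 items in all.
That gives (4)!/(2!) = 12 arrangements.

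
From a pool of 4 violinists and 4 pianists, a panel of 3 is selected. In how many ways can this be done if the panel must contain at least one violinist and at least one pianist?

48

Total 3-person selections from all 8: C(8,3) = 56.
Subtract selections that omit an entire group: no violinists → C(4,3) = 4; no pianists → C(4,3) = 4.
Both groups omitted at once is impossible, so 56 − 8 = 48.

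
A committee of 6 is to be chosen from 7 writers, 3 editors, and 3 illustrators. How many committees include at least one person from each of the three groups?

With no constraint there are C(13,6) = 1716 possible selections.
Selections missing a whole group: no writers → C(6,6) = 1; no editors → C(10,6) = 210; no illustrators → C(10,6) = 210.
Add back selections omitting two groups (i.e. drawn from a single group): C(7,6) + C(3,6) + C(3,6) = 7.
By inclusion–exclusion: 1716 − 421 + 7 = 1302.

1302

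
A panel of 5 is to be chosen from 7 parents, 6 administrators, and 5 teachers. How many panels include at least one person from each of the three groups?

With no constraint there are C(18,5) = 8568 possible selections.
Selections missing a whole group: no parents → C(11,5) = 462; no administrators → C(12,5) = 792; no teachers → C(13,5) = 1287.
Add back selections omitting two groups (i.e. drawn from a single group): C(7,5) + C(6,5) + C(5,5) = 28.
By inclusion–exclusion: 8568 − 2541 + 28 = 6055.

6055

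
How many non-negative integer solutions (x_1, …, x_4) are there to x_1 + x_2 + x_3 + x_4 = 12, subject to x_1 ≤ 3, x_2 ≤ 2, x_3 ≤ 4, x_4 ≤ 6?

19

By stars and bars, unrestricted non-negative solutions to x_1+…+x_4 = 12 number C(12+3,3) = 455.
Subtract solutions that violate a single cap (substitute x_i' = x_i − (cap_i+1)): x_1 ≥ 4 gives C(11,3) = 165; x_2 ≥ 3 gives C(12,3) = 220; x_3 ≥ 5 gives C(10,3) = 120; x_4 ≥ 7 gives C(8,3) = 56. Together 561.
Add back pairs where two caps are both exceeded: 56 + 20 + 4 + 35 + 10 + 1 = 126.
Subtract triples: 1 + 0 + 0 + 0 = 1.
By inclusion–exclusion the count is 455 − 561 + 126 − 1 = 19.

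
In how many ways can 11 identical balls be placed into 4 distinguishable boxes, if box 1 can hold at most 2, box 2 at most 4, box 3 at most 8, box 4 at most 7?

Ignoring the caps, the number of non-negative solutions to x_1+…+x_4 = 11 is C(14,3) = 364.
Subtract solutions that violate a single cap (substitute x_i' = x_i − (cap_i+1)): x_1 ≥ 3 gives C(11,3) = 165; x_2 ≥ 5 gives C(9,3) = 84; x_3 ≥ 9 gives C(5,3) = 10; x_4 ≥ 8 gives C(6,3) = 20. Together 279.
Add back pairs where two caps are both exceeded: 20 + 0 + 1 + 0 + 0 + 0 = 21.
By inclusion–exclusion the count is 364 − 279 + 21 = 106.

106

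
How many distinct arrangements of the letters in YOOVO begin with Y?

4

Fix Y in the first position and arrange the remaining 4 letters.
Those 4 letters have O appearing 3 times, giving (4)!/(3!) = 4.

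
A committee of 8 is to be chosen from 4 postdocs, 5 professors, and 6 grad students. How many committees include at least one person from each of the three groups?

6216

Total 8-person selections from all 15: C(15,8) = 6435.
Selections missing a whole group: no postdocs → C(11,8) = 165; no professors → C(10,8) = 45; no grad students → C(9,8) = 9.
Add back selections omitting two groups (i.e. drawn from a single group): C(4,8) + C(5,8) + C(6,8) = 0.
By inclusion–exclusion: 6435 − 219 + 0 = 6216.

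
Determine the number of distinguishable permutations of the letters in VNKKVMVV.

840

The 8 letters of VNKKVMVV have repeats: K appearing twice and V appearing 4 times.
Dividing 8! = 40320 by 4!·2! = 48 for the repeated letters gives 840.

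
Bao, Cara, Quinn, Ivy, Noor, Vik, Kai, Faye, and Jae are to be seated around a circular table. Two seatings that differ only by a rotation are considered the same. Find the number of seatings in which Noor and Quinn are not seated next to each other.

Without the restriction there are (8)! = 40320 seatings.
Seatings with Noor beside Quinn: treat them as a block with 2 internal orders, giving 2 × (7)! = 10080.
Subtracting, 40320 − 10080 = 30240.

30240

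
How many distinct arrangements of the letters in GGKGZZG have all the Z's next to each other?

30

Treat the 2 copies of Z as a single block. The multiset to arrange is then {ZZ, G, G, G, G, K}, 6 items in all.
That gives (6)!/(4!) = 30 arrangements.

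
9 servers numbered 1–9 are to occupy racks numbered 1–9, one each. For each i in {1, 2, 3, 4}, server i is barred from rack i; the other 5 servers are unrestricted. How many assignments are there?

229080

Let Aᵢ (for 1 ≤ i ≤ 4) be the placements that put server i in its forbidden rack. Any j of these fix j positions, leaving (9−j)! ways to fill the rest, and there are C(4,j) ways to pick which j.
By inclusion–exclusion, the number of valid placements is Σ_{j=0}^{4} (−1)^j C(4,j)·(9−j)!.
Computing: 362880 − 161280 + 30240 − 2880 + 120 = 229080.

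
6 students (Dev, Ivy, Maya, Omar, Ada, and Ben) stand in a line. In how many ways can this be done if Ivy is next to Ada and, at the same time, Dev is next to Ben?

96

Treat {Ivy,Ada} as one block (2 orders) and {Dev,Ben} as another (2 orders).
That leaves 4 units to arrange: 2 × 2 × 4! = 4 × 24 = 96.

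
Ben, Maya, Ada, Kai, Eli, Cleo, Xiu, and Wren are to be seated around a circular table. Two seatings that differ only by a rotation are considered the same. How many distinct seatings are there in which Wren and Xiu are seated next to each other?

Treat {Wren, Xiu} as one unit (2 internal orders) and seat the resulting 7 units around the table: (6)! circular arrangements.
So 2 × (6)! = 2 × 720 = 1440.

1440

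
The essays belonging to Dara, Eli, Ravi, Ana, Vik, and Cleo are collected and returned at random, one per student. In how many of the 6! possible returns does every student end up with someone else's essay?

Count assignments avoiding every fixed point. For any j of the 6 students fixed to their own essay, the other 6−j can be arranged in (6−j)! ways.
By inclusion–exclusion this is Σ_{j=0}^{6} (−1)^j C(6,j)·(6−j)!.
Computing: 720 − 720 + 360 − 120 + 30 − 6 + 1 = 265.

265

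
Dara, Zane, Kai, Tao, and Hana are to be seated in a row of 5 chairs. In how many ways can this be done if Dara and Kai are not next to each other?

72

There are 5! = 120 arrangements in all. If Dara and Kai are adjacent, merging them into one block gives 2·(4)! = 48 arrangements.
So 120 − 48 = 72 arrangements keep them apart.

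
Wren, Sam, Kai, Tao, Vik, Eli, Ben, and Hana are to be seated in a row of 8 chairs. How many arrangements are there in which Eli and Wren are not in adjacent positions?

Of the 8! = 40320 arrangements, those with Eli and Wren adjacent number 2 × 7! = 10080 (treat the pair as a block with 2 internal orders).
Complementary counting: 40320 − 10080 = 30240.

30240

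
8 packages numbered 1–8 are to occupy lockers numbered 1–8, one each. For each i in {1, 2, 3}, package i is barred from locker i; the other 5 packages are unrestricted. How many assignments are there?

27240

Let Aᵢ (for i ∈ {1, 2, 3}) be the placements that put package i in its forbidden locker. Any j of these fix j positions, leaving (8−j)! ways to fill the rest, and there are C(3,j) ways to pick which j.
By inclusion–exclusion, the number of valid placements is Σ_{j=0}^{3} (−1)^j C(3,j)·(8−j)!.
Computing: 40320 − 15120 + 2160 − 120 = 27240.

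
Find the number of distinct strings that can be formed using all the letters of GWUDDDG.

420

Letter multiplicities in GWUDDDG: D×3, G×2, U×1, W×1.
Dividing 7! = 5040 by 3!·2! = 12 for the repeated letters gives 420.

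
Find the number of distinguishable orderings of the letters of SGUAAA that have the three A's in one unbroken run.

Treat the 3 copies of A as a single block. The multiset to arrange is then {AAA, G, S, U}, 4 items in all.
All 4 items are distinct, so there are (4)! = 24 arrangements.

24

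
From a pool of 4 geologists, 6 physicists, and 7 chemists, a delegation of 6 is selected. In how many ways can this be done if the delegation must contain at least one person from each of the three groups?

9996

Unrestricted: C(17,6) = 12376 ways to pick any 6 of the 17.
Subtract selections that omit an entire group: no geologists → C(13,6) = 1716; no physicists → C(11,6) = 462; no chemists → C(10,6) = 210.
Add back selections omitting two groups (i.e. drawn from a single group): C(4,6) + C(6,6) + C(7,6) = 8.
By inclusion–exclusion: 12376 − 2388 + 8 = 9996.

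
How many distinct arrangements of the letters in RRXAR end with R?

12

Fix R in the last position and arrange the remaining 4 letters.
Those 4 letters have R appearing twice, giving (4)!/(2!) = 12.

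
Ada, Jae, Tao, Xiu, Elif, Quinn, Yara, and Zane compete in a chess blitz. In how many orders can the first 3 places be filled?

This is an ordered selection of 3 from 8: P(8,3).
That gives 8 × 7 × 6 = 336.

336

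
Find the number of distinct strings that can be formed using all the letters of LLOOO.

10

LLOOO has 5 letters with L appearing twice and O appearing 3 times.
So there are 5! / (3!·2!) = 10 distinguishable arrangements.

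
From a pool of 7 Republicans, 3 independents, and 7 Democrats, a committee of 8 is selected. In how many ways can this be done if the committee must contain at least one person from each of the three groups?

Total 8-person selections from all 17: C(17,8) = 24310.
Selections missing a whole group: no Republicans → C(10,8) = 45; no independents → C(14,8) = 3003; no Democrats → C(10,8) = 45.
Add back selections omitting two groups (i.e. drawn from a single group): C(7,8) + C(3,8) + C(7,8) = 0.
By inclusion–exclusion: 24310 − 3093 + 0 = 21217.

21217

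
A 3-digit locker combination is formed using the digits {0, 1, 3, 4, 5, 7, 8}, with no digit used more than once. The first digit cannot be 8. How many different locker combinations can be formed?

180

The first digit has 7−1 = 6 choices (anything except 8).
The remaining 2 digits are filled from the other 6 symbols without repetition: 6 × 5 = 30.
Total: 6 × 30 = 180.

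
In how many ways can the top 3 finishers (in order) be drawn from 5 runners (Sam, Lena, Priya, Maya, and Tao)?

This is an ordered selection of 3 from 5: P(5,3).
That gives 5 × 4 × 3 = 60.

60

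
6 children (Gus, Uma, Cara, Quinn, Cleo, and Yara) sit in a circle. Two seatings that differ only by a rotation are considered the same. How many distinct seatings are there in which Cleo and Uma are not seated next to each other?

72

All circular seatings of 6 people number (5)! = 120.
Seatings with Cleo beside Uma: treat them as a block with 2 internal orders, giving 2 × (4)! = 48.
Subtracting, 120 − 48 = 72.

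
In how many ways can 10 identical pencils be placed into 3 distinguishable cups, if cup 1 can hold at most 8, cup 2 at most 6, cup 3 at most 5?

38

Ignoring the caps, the number of non-negative solutions to x_1+…+x_3 = 10 is C(12,2) = 66.
Subtract solutions that violate a single cap (substitute x_i' = x_i − (cap_i+1)): x_1 ≥ 9 gives C(3,2) = 3; x_2 ≥ 7 gives C(5,2) = 10; x_3 ≥ 6 gives C(6,2) = 15. Together 28.
No two caps can be exceeded simultaneously, so the pair terms are all 0.
By inclusion–exclusion the count is 66 − 28 + 0 = 38.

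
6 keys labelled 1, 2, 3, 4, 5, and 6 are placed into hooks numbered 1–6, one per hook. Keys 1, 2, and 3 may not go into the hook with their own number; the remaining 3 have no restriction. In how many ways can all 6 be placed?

Let Aᵢ (for i ∈ {1, 2, 3}) be the placements that put key i in its forbidden hook. Any j of these fix j positions, leaving (6−j)! ways to fill the rest, and there are C(3,j) ways to pick which j.
By inclusion–exclusion, the number of valid placements is Σ_{j=0}^{3} (−1)^j C(3,j)·(6−j)!.
Computing: 720 − 360 + 72 − 6 = 426.

426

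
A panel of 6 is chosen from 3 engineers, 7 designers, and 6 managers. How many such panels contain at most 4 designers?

7812

Split by how many designers are chosen (0 through 4).
Sum: C(7,0)·C(9,6) + C(7,1)·C(9,5) + C(7,2)·C(9,4) + C(7,3)·C(9,3) + C(7,4)·C(9,2) = 84 + 882 + 2646 + 2940 + 1260 = 7812.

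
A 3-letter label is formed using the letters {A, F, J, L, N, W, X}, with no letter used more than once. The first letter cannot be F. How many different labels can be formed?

180

The first letter has 7−1 = 6 choices (anything except F).
The remaining 2 letters are filled from the other 6 symbols without repetition: 6 × 5 = 30.
Total: 6 × 30 = 180.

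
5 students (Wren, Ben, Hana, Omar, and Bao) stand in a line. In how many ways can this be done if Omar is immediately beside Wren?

48

Treat {Omar, Wren} as a single unit. There are 4 units to order, and the pair itself can be ordered 2 ways.
So the count is 2·(4)! = 48.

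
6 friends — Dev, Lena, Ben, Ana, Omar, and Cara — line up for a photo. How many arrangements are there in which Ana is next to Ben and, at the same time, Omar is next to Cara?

96

Treat {Ana,Ben} as one block (2 orders) and {Omar,Cara} as another (2 orders).
That leaves 4 units to arrange: 2 × 2 × 4! = 4 × 24 = 96.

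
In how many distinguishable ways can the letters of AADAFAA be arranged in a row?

42

Letter multiplicities in AADAFAA: A×5, D×1, F×1.
Dividing 7! = 5040 by 5! = 120 for the repeated letters gives 42.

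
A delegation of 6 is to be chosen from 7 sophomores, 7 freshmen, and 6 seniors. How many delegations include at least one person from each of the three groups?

Total 6-person selections from all 20: C(20,6) = 38760.
Subtract selections that omit an entire group: no sophomores → C(13,6) = 1716; no freshmen → C(13,6) = 1716; no seniors → C(14,6) = 3003.
Add back selections omitting two groups (i.e. drawn from a single group): C(7,6) + C(7,6) + C(6,6) = 15.
By inclusion–exclusion: 38760 − 6435 + 15 = 32340.

32340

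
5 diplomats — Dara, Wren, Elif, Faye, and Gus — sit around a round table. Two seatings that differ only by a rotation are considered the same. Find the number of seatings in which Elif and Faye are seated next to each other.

12

Glue Elif and Faye into a block (2 internal orders). Seating 4 units around a circle gives (3)! arrangements.
So 2 × (3)! = 2 × 6 = 12.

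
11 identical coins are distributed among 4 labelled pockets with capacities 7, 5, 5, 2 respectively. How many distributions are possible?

88

By stars and bars, unrestricted non-negative solutions to x_1+…+x_4 = 11 number C(11+3,3) = 364.
Subtract solutions that violate a single cap (substitute x_i' = x_i − (cap_i+1)): x_1 ≥ 8 gives C(6,3) = 20; x_2 ≥ 6 gives C(8,3) = 56; x_3 ≥ 6 gives C(8,3) = 56; x_4 ≥ 3 gives C(11,3) = 165. Together 297.
Add back pairs where two caps are both exceeded: 0 + 0 + 1 + 0 + 10 + 10 = 21.
By inclusion–exclusion the count is 364 − 297 + 21 = 88.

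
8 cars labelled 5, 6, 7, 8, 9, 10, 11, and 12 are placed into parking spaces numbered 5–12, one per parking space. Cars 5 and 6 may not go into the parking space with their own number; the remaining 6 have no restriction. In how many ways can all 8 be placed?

30960

Let Aᵢ (for i ∈ {5, 6}) be the placements that put car i in its forbidden parking space. Any j of these fix j positions, leaving (8−j)! ways to fill the rest, and there are C(2,j) ways to pick which j.
By inclusion–exclusion, the number of valid placements is Σ_{j=0}^{2} (−1)^j C(2,j)·(8−j)!.
Computing: 40320 − 10080 + 720 = 30960.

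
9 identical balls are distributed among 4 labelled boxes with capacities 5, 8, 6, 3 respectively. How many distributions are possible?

133

Ignoring the caps, the number of non-negative solutions to x_1+…+x_4 = 9 is C(12,3) = 220.
Subtract solutions that violate a single cap (substitute x_i' = x_i − (cap_i+1)): x_1 ≥ 6 gives C(6,3) = 20; x_2 ≥ 9 gives C(3,3) = 1; x_3 ≥ 7 gives C(5,3) = 10; x_4 ≥ 4 gives C(8,3) = 56. Together 87.
No two caps can be exceeded simultaneously, so the pair terms are all 0.
By inclusion–exclusion the count is 220 − 87 + 0 = 133.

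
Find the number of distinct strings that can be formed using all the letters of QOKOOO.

QOKOOO has 6 letters with O appearing 4 times.
Dividing 6! = 720 by 4! = 24 for the repeated letters gives 30.

30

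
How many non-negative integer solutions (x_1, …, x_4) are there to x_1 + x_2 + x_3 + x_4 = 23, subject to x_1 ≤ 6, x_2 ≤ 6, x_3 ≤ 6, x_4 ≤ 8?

Without the upper bounds there are C(26,3) = 2600 ways to split 23 among 4 variables.
Subtract solutions that violate a single cap (substitute x_i' = x_i − (cap_i+1)): x_1 ≥ 7 gives C(19,3) = 969; x_2 ≥ 7 gives C(19,3) = 969; x_3 ≥ 7 gives C(19,3) = 969; x_4 ≥ 9 gives C(17,3) = 680. Together 3587.
Add back pairs where two caps are both exceeded: 220 + 220 + 120 + 220 + 120 + 120 = 1020.
Subtract triples: 10 + 1 + 1 + 1 = 13.
By inclusion–exclusion the count is 2600 − 3587 + 1020 − 13 = 20.

20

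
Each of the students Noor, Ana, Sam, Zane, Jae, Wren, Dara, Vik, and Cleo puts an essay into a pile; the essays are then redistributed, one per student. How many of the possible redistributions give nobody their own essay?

Let Aᵢ be the assignments in which student i gets their own essay. We want the size of the complement of A₁∪…∪A_9.
By inclusion–exclusion this is Σ_{j=0}^{9} (−1)^j C(9,j)·(9−j)!.
Computing: 362880 − 362880 + 181440 − 60480 + 15120 − 3024 + 504 − 72 + 9 − 1 = 133496.

133496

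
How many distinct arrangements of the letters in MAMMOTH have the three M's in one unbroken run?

120

Treat the 3 copies of M as a single block. The multiset to arrange is then {MMM, A, H, O, T}, 5 items in all.
All 5 items are distinct, so there are (5)! = 120 arrangements.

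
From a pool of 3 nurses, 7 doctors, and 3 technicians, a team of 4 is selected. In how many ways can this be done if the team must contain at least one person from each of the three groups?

Total 4-person selections from all 13: C(13,4) = 715.
Subtract selections that omit an entire group: no nurses → C(10,4) = 210; no doctors → C(6,4) = 15; no technicians → C(10,4) = 210.
Add back selections omitting two groups (i.e. drawn from a single group): C(3,4) + C(7,4) + C(3,4) = 35.
By inclusion–exclusion: 715 − 435 + 35 = 315.

315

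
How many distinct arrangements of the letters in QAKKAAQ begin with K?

With the first slot taken by K, it remains to arrange the other 6 letters (QAKAAQ).
Those 6 letters have A appearing 3 times and Q appearing twice, giving (6)!/(3!·2!) = 60.

60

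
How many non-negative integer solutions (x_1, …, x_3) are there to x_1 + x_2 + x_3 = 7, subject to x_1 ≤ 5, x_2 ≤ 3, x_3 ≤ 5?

20

Ignoring the caps, the number of non-negative solutions to x_1+…+x_3 = 7 is C(9,2) = 36.
Subtract solutions that violate a single cap (substitute x_i' = x_i − (cap_i+1)): x_1 ≥ 6 gives C(3,2) = 3; x_2 ≥ 4 gives C(5,2) = 10; x_3 ≥ 6 gives C(3,2) = 3. Together 16.
No two caps can be exceeded simultaneously, so the pair terms are all 0.
By inclusion–exclusion the count is 36 − 16 + 0 = 20.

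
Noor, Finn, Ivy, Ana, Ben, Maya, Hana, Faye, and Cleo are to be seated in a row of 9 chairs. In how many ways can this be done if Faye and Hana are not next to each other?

There are 9! = 362880 arrangements in all. If Faye and Hana are adjacent, merging them into one block gives 2·(8)! = 80640 arrangements.
Complementary counting: 362880 − 80640 = 282240.

282240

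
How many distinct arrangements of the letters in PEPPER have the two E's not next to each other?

There are 6!/(3!·2!) = 60 arrangements of PEPPER in total.
Arrangements with the E's together: treat EE as one letter, giving (5)!/(3!) = 20.
Subtracting, 60 − 20 = 40 arrangements keep the E's apart.

40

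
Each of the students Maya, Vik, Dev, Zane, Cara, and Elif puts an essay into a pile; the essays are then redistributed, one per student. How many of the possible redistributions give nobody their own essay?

265

Let Aᵢ be the assignments in which student i gets their own essay. We want the size of the complement of A₁∪…∪A_6.
By inclusion–exclusion this is Σ_{j=0}^{6} (−1)^j C(6,j)·(6−j)!.
Computing: 720 − 720 + 360 − 120 + 30 − 6 + 1 = 265.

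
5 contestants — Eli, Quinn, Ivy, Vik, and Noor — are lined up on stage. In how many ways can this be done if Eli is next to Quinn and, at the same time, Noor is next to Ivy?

Treat {Eli,Quinn} as one block (2 orders) and {Noor,Ivy} as another (2 orders).
That leaves 3 units to arrange: 2 × 2 × 3! = 4 × 6 = 24.

24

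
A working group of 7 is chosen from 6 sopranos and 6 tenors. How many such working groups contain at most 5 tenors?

786

Split by how many tenors are chosen (0 through 5).
Sum: C(6,0)·C(6,7) + C(6,1)·C(6,6) + C(6,2)·C(6,5) + C(6,3)·C(6,4) + C(6,4)·C(6,3) + C(6,5)·C(6,2) = 0 + 6 + 90 + 300 + 300 + 90 = 786.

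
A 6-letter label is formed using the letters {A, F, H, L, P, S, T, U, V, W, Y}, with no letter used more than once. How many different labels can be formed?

332640

With no repetition, fill the 6 letters in order: 11 choices, then 10, down to 6.
11 × 10 × 9 × 8 × 7 × 6 = 332640.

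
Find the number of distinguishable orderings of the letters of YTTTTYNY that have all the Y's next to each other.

Treat the 3 copies of Y as a single block. The multiset to arrange is then {YYY, N, T, T, T, T}, 6 items in all.
That gives (6)!/(4!) = 30 arrangements.

30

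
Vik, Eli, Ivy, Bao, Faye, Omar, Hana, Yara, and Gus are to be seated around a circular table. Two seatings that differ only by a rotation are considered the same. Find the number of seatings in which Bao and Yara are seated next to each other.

Glue Bao and Yara into a block (2 internal orders). Seating 8 units around a circle gives (7)! arrangements.
So 2 × (7)! = 2 × 5040 = 10080.

10080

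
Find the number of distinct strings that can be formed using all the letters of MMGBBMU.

420

MMGBBMU has 7 letters with B appearing twice and M appearing 3 times.
Dividing 7! = 5040 by 3!·2! = 12 for the repeated letters gives 420.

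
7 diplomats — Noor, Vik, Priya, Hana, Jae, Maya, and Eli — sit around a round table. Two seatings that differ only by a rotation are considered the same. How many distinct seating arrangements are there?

Fix one person's seat to break rotational symmetry; the remaining 6 people can be arranged in (6)! = 720 ways.

720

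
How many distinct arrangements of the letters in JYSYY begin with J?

Fix J in the first position and arrange the remaining 4 letters.
Those 4 letters have Y appearing 3 times, giving (4)!/(3!) = 4.

4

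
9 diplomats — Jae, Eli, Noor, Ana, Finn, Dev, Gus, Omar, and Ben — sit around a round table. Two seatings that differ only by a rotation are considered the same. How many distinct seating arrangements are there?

40320

Around a circle, 9 distinct people have 9!/9 = (8)! = 40320 rotationally distinct seatings.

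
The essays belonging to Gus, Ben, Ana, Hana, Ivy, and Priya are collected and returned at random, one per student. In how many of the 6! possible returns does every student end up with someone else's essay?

This is the derangement count D_6: permutations of 6 items with no fixed point.
By inclusion–exclusion this is Σ_{j=0}^{6} (−1)^j C(6,j)·(6−j)!.
Computing: 720 − 720 + 360 − 120 + 30 − 6 + 1 = 265.

265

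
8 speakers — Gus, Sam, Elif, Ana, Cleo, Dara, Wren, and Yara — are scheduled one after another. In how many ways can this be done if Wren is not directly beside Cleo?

There are 8! = 40320 arrangements in all. If Wren and Cleo are adjacent, merging them into one block gives 2·(7)! = 10080 arrangements.
Complementary counting: 40320 − 10080 = 30240.

30240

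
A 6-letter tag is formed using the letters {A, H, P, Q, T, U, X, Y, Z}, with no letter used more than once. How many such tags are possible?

60480

Choose and order 6 of the 9 symbols: the first letter has 9 options, the next 8, and so on down to 4.
That product is 9 × 8 × 7 × 6 × 5 × 4 = 60480.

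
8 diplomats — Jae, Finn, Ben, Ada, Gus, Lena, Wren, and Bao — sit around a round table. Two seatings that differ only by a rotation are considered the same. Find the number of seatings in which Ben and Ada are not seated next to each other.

3600

Without the restriction there are (7)! = 5040 seatings.
Seatings with Ben beside Ada: treat them as a block with 2 internal orders, giving 2 × (6)! = 1440.
Subtracting, 5040 − 1440 = 3600.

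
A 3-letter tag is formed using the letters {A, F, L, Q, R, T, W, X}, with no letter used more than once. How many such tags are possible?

With no repetition, fill the 3 letters in order: 8 choices, then 7, down to 6.
That product is 8 × 7 × 6 = 336.

336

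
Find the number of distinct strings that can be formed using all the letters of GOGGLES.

GOGGLES has 7 letters with G appearing 3 times.
Dividing 7! = 5040 by 3! = 6 for the repeated letters gives 840.

840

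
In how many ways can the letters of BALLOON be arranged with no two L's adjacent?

There are 7!/(2!·2!) = 1260 arrangements of BALLOON in total.
Arrangements with the L's together: treat LL as one letter, giving (6)!/(2!) = 360.
Hence 1260 − 360 = 900.

900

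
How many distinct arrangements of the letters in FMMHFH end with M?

Fix M in the last position and arrange the remaining 5 letters.
Those 5 letters have F appearing twice and H appearing twice, giving (5)!/(2!·2!) = 30.

30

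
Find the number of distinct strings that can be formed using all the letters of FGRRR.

20

The 5 letters of FGRRR have repeats: R appearing 3 times.
The number of distinct arrangements is 5!/(3!) = 120/6 = 20.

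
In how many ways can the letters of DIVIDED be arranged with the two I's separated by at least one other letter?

300

Total arrangements of DIVIDED: 7!/(3!·2!) = 420.
Arrangements with the I's together: treat II as one letter, giving (6)!/(3!) = 120.
Hence 420 − 120 = 300.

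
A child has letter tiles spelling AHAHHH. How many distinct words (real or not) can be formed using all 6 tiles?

The 6 letters of AHAHHH have repeats: A appearing twice and H appearing 4 times.
So there are 6! / (4!·2!) = 15 distinguishable arrangements.

15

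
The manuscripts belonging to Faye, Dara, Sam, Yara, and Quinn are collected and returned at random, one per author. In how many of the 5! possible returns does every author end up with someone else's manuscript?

Let Aᵢ be the assignments in which author i gets their own manuscript. We want the size of the complement of A₁∪…∪A_5.
By inclusion–exclusion this is Σ_{j=0}^{5} (−1)^j C(5,j)·(5−j)!.
Computing: 120 − 120 + 60 − 20 + 5 − 1 = 44.

44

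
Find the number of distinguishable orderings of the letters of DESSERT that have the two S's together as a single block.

360

Treat the 2 copies of S as a single block. The multiset to arrange is then {SS, D, E, E, R, T}, 6 items in all.
That gives (6)!/(2!) = 360 arrangements.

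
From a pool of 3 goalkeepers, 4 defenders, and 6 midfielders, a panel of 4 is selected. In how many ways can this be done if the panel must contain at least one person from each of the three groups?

Unrestricted: C(13,4) = 715 ways to pick any 4 of the 13.
Selections missing a whole group: no goalkeepers → C(10,4) = 210; no defenders → C(9,4) = 126; no midfielders → C(7,4) = 35.
Add back selections omitting two groups (i.e. drawn from a single group): C(3,4) + C(4,4) + C(6,4) = 16.
By inclusion–exclusion: 715 − 371 + 16 = 360.

360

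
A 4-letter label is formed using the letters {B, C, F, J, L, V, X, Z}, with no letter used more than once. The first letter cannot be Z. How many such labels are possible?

The first letter has 8−1 = 7 choices (anything except Z).
The remaining 3 letters are filled from the other 7 symbols without repetition: 7 × 6 × 5 = 210.
Total: 7 × 210 = 1470.

1470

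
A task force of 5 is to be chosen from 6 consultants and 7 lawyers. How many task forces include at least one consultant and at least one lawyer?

1260

Total 5-person selections from all 13: C(13,5) = 1287.
Selections missing a whole group: no consultants → C(7,5) = 21; no lawyers → C(6,5) = 6.
Both groups omitted at once is impossible, so 1287 − 27 = 1260.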